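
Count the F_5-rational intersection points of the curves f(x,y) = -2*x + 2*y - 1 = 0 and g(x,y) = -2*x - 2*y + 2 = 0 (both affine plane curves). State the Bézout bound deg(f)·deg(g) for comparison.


Common zeros: {(4, 2)}; count = 1; Bézout bound = 1.

deg(f) = 1, deg(g) = 1, so Bézout bound = 1.
Scan x ∈ F_5. For each x, list the y ∈ F_5 with f(x, y) ≡ 0 and those with g(x, y) ≡ 0 (mod 5); the common zeros in that column are the intersection.
  x = 0: f ≡ 0 at y ∈ {3}; g ≡ 0 at y ∈ {1}; common: ∅.
  x = 1: f ≡ 0 at y ∈ {4}; g ≡ 0 at y ∈ {0}; common: ∅.
  x = 2: f ≡ 0 at y ∈ {0}; g ≡ 0 at y ∈ {4}; common: ∅.
  x = 3: f ≡ 0 at y ∈ {1}; g ≡ 0 at y ∈ {3}; common: ∅.
  x = 4: f ≡ 0 at y ∈ {2}; g ≡ 0 at y ∈ {2}; common: {2}.
Collecting: common zeros = {(4, 2)}, so the count is 1.
Comparison with the Bézout bound: 1 ≤ 1 = deg(f)·deg(g), as expected for curves with no common component (the bound is attained).


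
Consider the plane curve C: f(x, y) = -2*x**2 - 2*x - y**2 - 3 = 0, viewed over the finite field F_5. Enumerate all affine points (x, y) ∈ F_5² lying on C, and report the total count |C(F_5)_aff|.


Affine F_5-points: {(2, 0)}; count = 1.

For each of the 25 pairs (x, y) ∈ F_5², evaluate f(x, y) mod 5. Record the zeros.
  x = 0: [0↦2, 1↦1, 2↦3, 3↦3, 4↦1]  zeros at y ∈ ∅
  x = 1: [0↦3, 1↦2, 2↦4, 3↦4, 4↦2]  zeros at y ∈ ∅
  x = 2: [0↦0, 1↦4, 2↦1, 3↦1, 4↦4]  zeros at y ∈ {0}
  x = 3: [0↦3, 1↦2, 2↦4, 3↦4, 4↦2]  zeros at y ∈ ∅
  x = 4: [0↦2, 1↦1, 2↦3, 3↦3, 4↦1]  zeros at y ∈ ∅
Collecting zeros: affine points = {(2, 0)}.
Total count |C(F_5)_aff| = 1.


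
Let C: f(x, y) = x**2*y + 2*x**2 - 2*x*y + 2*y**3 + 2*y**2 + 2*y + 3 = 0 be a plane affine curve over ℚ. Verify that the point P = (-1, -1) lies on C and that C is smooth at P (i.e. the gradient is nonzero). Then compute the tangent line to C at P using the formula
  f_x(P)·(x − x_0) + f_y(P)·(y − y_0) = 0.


Tangent line at P: 7*y + 7 = 0.

Step 1: f(-1, -1) = 0, so P lies on C.
Step 2: partial derivatives
  f_x(x, y) = 2*x*y + 4*x - 2*y, f_y(x, y) = x**2 - 2*x + 6*y**2 + 4*y + 2.
  f_x(P) = 0, f_y(P) = 7 (gradient nonzero, so P is smooth).
Step 3: tangent line at P: 0·(x − -1) + 7·(y − -1) = 0.
Expanding: 7*y + 7 = 0.


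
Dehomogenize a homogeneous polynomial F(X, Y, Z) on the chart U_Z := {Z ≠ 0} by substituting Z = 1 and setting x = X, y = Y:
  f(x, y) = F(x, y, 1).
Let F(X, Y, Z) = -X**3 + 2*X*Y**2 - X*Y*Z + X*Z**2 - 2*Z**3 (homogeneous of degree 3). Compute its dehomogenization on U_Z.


f(x, y) = -x**3 + 2*x*y**2 - x*y + x - 2

On U_Z we set Z = 1. Each monomial c·X^i·Y^j·Z^k in F becomes c·x^i·y^j·1^k = c·x^i·y^j.
Substituting Z = 1: F(X, Y, 1) = -x**3 + 2*x*y**2 - x*y + x - 2.
Note: deg(f) ≤ deg(F) = 3; strict inequality happens when F is divisible by Z (lost terms).


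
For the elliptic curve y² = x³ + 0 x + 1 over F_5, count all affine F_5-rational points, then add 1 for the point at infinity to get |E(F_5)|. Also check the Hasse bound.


Affine points = {(0, 1), (0, 4), (2, 2), (2, 3), (4, 0)}; affine count = 5; |E(F_5)| = 6.

Discriminant check: Δ ∝ 4a³ + 27b² = 4·0³ + 27·1² = 4·0 + 27·1 ≡ 2 (mod 5). Nonzero ⇒ E is nonsingular.
For each x ∈ F_5, compute rhs = x³ + 0·x + 1 mod 5, then count y ∈ F_5 with y² ≡ rhs.
  x = 0: rhs = 1, matching y values: 1, 4 (2 points).
  x = 1: rhs = 2, matching y values: none (0 points).
  x = 2: rhs = 4, matching y values: 2, 3 (2 points).
  x = 3: rhs = 3, matching y values: none (0 points).
  x = 4: rhs = 0, matching y values: 0 (1 points).
Total affine count: 5.
Full point count |E(F_5)| = 5 + 1 = 6.
Hasse bound: |6 − (5+1)| = |0| = 0 ≤ 2√5 ≈ 4.4721 ✓.


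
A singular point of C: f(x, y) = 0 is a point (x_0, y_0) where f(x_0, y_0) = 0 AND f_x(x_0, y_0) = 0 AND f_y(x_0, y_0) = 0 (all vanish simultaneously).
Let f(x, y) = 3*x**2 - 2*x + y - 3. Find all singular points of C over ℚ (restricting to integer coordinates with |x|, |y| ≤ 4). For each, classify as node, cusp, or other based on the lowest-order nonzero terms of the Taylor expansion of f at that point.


No singular points in the scanned grid; C is smooth there.

Compute partial derivatives:
  f_x = 6*x - 2.
  f_y = 1.
f_y = 1 is a nonzero constant, so f_y never vanishes: no point (x, y) can satisfy f = f_x = f_y = 0. In particular no (x, y) ∈ {−4, ..., 4}² is singular; the curve is smooth.


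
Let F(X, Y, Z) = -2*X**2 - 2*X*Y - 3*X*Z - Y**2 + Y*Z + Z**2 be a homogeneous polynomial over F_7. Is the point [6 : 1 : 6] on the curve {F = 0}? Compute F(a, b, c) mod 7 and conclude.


F(6,1,6) ≡ 3 (mod 7); P is NOT on the curve.

Evaluate F(6, 1, 6) term-by-term (mod 7).
  -2*X**2 ↦ -2·36·1·1 = -72
  -2*X*Y ↦ -2·6·1·1 = -12
  -3*X*Z ↦ -3·6·1·6 = -108
  -Y**2 ↦ -1·1·1·1 = -1
  Y*Z ↦ 1·1·1·6 = 6
  Z**2 ↦ 1·1·1·36 = 36
Sum: F(6, 1, 6) = (-72) + (-12) + (-108) + (-1) + (6) + (36) = -151.
Reducing mod 7: -151 ≡ 3 (mod 7).
Since F(a, b, c) ≡ 3 ≠ 0 (mod 7), P does NOT lie on the curve.


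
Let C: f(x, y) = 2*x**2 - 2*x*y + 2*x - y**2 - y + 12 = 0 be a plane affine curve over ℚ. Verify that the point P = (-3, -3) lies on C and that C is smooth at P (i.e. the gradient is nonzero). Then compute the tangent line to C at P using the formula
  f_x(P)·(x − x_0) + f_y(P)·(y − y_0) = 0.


Tangent line at P: -4*x + 11*y + 21 = 0.

Step 1: f(-3, -3) = 0, so P lies on C.
Step 2: partial derivatives
  f_x(x, y) = 4*x - 2*y + 2, f_y(x, y) = -2*x - 2*y - 1.
  f_x(P) = -4, f_y(P) = 11 (gradient nonzero, so P is smooth).
Step 3: tangent line at P: -4·(x − -3) + 11·(y − -3) = 0.
Expanding: -4*x + 11*y + 21 = 0.


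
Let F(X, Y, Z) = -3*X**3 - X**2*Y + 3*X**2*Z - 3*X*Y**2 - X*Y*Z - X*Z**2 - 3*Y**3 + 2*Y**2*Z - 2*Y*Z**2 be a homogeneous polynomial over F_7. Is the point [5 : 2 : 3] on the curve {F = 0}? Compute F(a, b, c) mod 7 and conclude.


F(5,2,3) ≡ 0 (mod 7); P is on the curve.

Evaluate F(5, 2, 3) term-by-term (mod 7).
  -3*X**3 ↦ -3·125·1·1 = -375
  -X**2*Y ↦ -1·25·2·1 = -50
  3*X**2*Z ↦ 3·25·1·3 = 225
  -3*X*Y**2 ↦ -3·5·4·1 = -60
  -X*Y*Z ↦ -1·5·2·3 = -30
  -X*Z**2 ↦ -1·5·1·9 = -45
  -3*Y**3 ↦ -3·1·8·1 = -24
  2*Y**2*Z ↦ 2·1·4·3 = 24
  -2*Y*Z**2 ↦ -2·1·2·9 = -36
Sum: F(5, 2, 3) = (-375) + (-50) + (225) + (-60) + (-30) + (-45) + (-24) + (24) + (-36) = -371.
Reducing mod 7: -371 ≡ 0 (mod 7).
Since F(a, b, c) ≡ 0 (mod 7), P lies on the curve.


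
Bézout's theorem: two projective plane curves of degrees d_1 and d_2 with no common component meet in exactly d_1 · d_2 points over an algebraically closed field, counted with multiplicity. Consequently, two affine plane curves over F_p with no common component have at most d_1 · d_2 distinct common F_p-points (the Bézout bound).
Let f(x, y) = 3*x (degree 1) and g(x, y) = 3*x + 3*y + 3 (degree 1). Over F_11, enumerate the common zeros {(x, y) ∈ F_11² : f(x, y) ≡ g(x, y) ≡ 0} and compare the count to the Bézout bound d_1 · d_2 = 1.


Common zeros: {(0, 10)}; count = 1; Bézout bound = 1.

deg(f) = 1, deg(g) = 1, so Bézout bound = 1.
Scan x ∈ F_11. For each x, list the y ∈ F_11 with f(x, y) ≡ 0 and those with g(x, y) ≡ 0 (mod 11); the common zeros in that column are the intersection.
  x = 0: f ≡ 0 at y ∈ {0, 1, 2, 3, 4, 5, 6, 7, 8, 9, 10}; g ≡ 0 at y ∈ {10}; common: {10}.
  x = 1: f ≡ 0 at y ∈ ∅; g ≡ 0 at y ∈ {9}; common: ∅.
  x = 2: f ≡ 0 at y ∈ ∅; g ≡ 0 at y ∈ {8}; common: ∅.
  x = 3: f ≡ 0 at y ∈ ∅; g ≡ 0 at y ∈ {7}; common: ∅.
  x = 4: f ≡ 0 at y ∈ ∅; g ≡ 0 at y ∈ {6}; common: ∅.
  x = 5: f ≡ 0 at y ∈ ∅; g ≡ 0 at y ∈ {5}; common: ∅.
  x = 6: f ≡ 0 at y ∈ ∅; g ≡ 0 at y ∈ {4}; common: ∅.
  x = 7: f ≡ 0 at y ∈ ∅; g ≡ 0 at y ∈ {3}; common: ∅.
  x = 8: f ≡ 0 at y ∈ ∅; g ≡ 0 at y ∈ {2}; common: ∅.
  x = 9: f ≡ 0 at y ∈ ∅; g ≡ 0 at y ∈ {1}; common: ∅.
  x = 10: f ≡ 0 at y ∈ ∅; g ≡ 0 at y ∈ {0}; common: ∅.
Collecting: common zeros = {(0, 10)}, so the count is 1.
Comparison with the Bézout bound: 1 ≤ 1 = deg(f)·deg(g), as expected for curves with no common component (the bound is attained).


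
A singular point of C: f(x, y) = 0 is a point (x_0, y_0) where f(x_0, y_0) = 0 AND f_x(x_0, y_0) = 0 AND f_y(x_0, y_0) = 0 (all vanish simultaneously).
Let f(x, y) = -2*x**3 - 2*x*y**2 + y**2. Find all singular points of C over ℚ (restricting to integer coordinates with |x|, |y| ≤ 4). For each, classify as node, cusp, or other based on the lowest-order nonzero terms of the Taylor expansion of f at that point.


Singular points: {(0, 0)}; classification: cusp.

Compute partial derivatives:
  f_x = -6*x**2 - 2*y**2.
  f_y = -4*x*y + 2*y.
Scan x_0 ∈ {−4, ..., 4}. For each x_0, f_y(x_0, y) is a polynomial in y; find its integer roots y ∈ {−4, ..., 4}, then test f_x and f at those candidates.
  x = -4: f_y(-4, y) = 18*y; vanishes at y ∈ {0}. (-4, 0): f_x = -96 ≠ 0.
  x = -3: f_y(-3, y) = 14*y; vanishes at y ∈ {0}. (-3, 0): f_x = -54 ≠ 0.
  x = -2: f_y(-2, y) = 10*y; vanishes at y ∈ {0}. (-2, 0): f_x = -24 ≠ 0.
  x = -1: f_y(-1, y) = 6*y; vanishes at y ∈ {0}. (-1, 0): f_x = -6 ≠ 0.
  x = 0: f_y(0, y) = 2*y; vanishes at y ∈ {0}. (0, 0): f_x = 0, f = 0 — SINGULAR.
  x = 1: f_y(1, y) = -2*y; vanishes at y ∈ {0}. (1, 0): f_x = -6 ≠ 0.
  x = 2: f_y(2, y) = -6*y; vanishes at y ∈ {0}. (2, 0): f_x = -24 ≠ 0.
  x = 3: f_y(3, y) = -10*y; vanishes at y ∈ {0}. (3, 0): f_x = -54 ≠ 0.
  x = 4: f_y(4, y) = -14*y; vanishes at y ∈ {0}. (4, 0): f_x = -96 ≠ 0.
Only singular point on the grid: (0, 0).
Classify: substitute x = 0 + u, y = 0 + v and expand: f = -2*u**3 - 2*u*v**2 + v**2.
No constant or linear terms (consistent with a singular point). Quadratic part: v**2. Cubic part: -2*u**3 - 2*u*v**2.
The quadratic part v**2 is a perfect square, so there is a single (double) tangent line v = 0, i.e. y = 0. Restricting the cubic part to that line (v = 0) leaves -2*u**3 ≠ 0, so f is not divisible by v and the branch is v² ≈ 2*u**3 to lowest order — this is a cusp.
Classification: cusp.


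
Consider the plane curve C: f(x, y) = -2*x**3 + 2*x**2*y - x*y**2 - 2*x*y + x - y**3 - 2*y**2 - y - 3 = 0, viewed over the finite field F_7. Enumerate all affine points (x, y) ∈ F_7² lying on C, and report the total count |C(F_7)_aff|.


Affine F_7-points: {(0, 1), (0, 2), (2, 2), (2, 4), (3, 1), (3, 4), (4, 5), (5, 1), (6, 4)}; count = 9.

For each of the 49 pairs (x, y) ∈ F_7², evaluate f(x, y) mod 7. Record the zeros.
  x = 0: [0↦4, 1↦0, 2↦0, 3↦5, 4↦2, 5↦6, 6↦4]  zeros at y ∈ {1, 2}
  x = 1: [0↦3, 1↦5, 2↦2, 3↦2, 4↦6, 5↦1, 6↦2]  zeros at y ∈ ∅
  x = 2: [0↦4, 1↦2, 2↦0, 3↦6, 4↦0, 5↦4, 6↦5]  zeros at y ∈ {2, 4}
  x = 3: [0↦2, 1↦0, 2↦3, 3↦5, 4↦0, 5↦3, 6↦1]  zeros at y ∈ {1, 4}
  x = 4: [0↦6, 1↦1, 2↦6, 3↦1, 4↦1, 5↦0, 6↦6]  zeros at y ∈ {5}
  x = 5: [0↦4, 1↦0, 2↦4, 3↦3, 4↦5, 5↦4, 6↦1]  zeros at y ∈ {1}
  x = 6: [0↦5, 1↦6, 2↦6, 3↦6, 4↦0, 5↦3, 6↦2]  zeros at y ∈ {4}
Collecting zeros: affine points = {(0, 1), (0, 2), (2, 2), (2, 4), (3, 1), (3, 4), (4, 5), (5, 1), (6, 4)}.
Total count |C(F_7)_aff| = 9.


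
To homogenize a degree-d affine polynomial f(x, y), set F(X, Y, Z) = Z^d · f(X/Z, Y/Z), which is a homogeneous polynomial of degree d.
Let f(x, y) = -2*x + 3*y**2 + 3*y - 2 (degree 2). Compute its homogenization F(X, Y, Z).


F(X, Y, Z) = -2*X*Z + 3*Y**2 + 3*Y*Z - 2*Z**2

deg(f) = 2.
Substitute x = X/Z, y = Y/Z into f, then multiply by Z^2.
  monomial -2·x^1·y^0 ↦ -2·X^1·Y^0·Z^1.
  monomial 3·x^0·y^2 ↦ 3·X^0·Y^2·Z^0.
  monomial 3·x^0·y^1 ↦ 3·X^0·Y^1·Z^1.
  monomial -2·x^0·y^0 ↦ -2·X^0·Y^0·Z^2.
Collecting: F(X, Y, Z) = -2*X*Z + 3*Y**2 + 3*Y*Z - 2*Z**2.


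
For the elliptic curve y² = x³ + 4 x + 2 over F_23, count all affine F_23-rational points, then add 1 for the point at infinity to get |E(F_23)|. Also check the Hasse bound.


Affine points = {(0, 5), (0, 18), (2, 8), (2, 15), (3, 8), (3, 15), (4, 6), (4, 17), (5, 3), (5, 20), (6, 9), (6, 14), (9, 10), (9, 13), (18, 8), (18, 15), (20, 3), (20, 20), (21, 3), (21, 20)}; affine count = 20; |E(F_23)| = 21.

Discriminant check: Δ ∝ 4a³ + 27b² = 4·4³ + 27·2² = 4·64 + 27·4 ≡ 19 (mod 23). Nonzero ⇒ E is nonsingular.
For each x ∈ F_23, compute rhs = x³ + 4·x + 2 mod 23, then count y ∈ F_23 with y² ≡ rhs.
  x = 0: rhs = 2, matching y values: 5, 18 (2 points).
  x = 1: rhs = 7, matching y values: none (0 points).
  x = 2: rhs = 18, matching y values: 8, 15 (2 points).
  x = 3: rhs = 18, matching y values: 8, 15 (2 points).
  x = 4: rhs = 13, matching y values: 6, 17 (2 points).
  x = 5: rhs = 9, matching y values: 3, 20 (2 points).
  x = 6: rhs = 12, matching y values: 9, 14 (2 points).
  x = 7: rhs = 5, matching y values: none (0 points).
  x = 8: rhs = 17, matching y values: none (0 points).
  x = 9: rhs = 8, matching y values: 10, 13 (2 points).
  x = 10: rhs = 7, matching y values: none (0 points).
  x = 11: rhs = 20, matching y values: none (0 points).
  x = 12: rhs = 7, matching y values: none (0 points).
  x = 13: rhs = 20, matching y values: none (0 points).
  x = 14: rhs = 19, matching y values: none (0 points).
  x = 15: rhs = 10, matching y values: none (0 points).
  x = 16: rhs = 22, matching y values: none (0 points).
  x = 17: rhs = 15, matching y values: none (0 points).
  x = 18: rhs = 18, matching y values: 8, 15 (2 points).
  x = 19: rhs = 14, matching y values: none (0 points).
  x = 20: rhs = 9, matching y values: 3, 20 (2 points).
  x = 21: rhs = 9, matching y values: 3, 20 (2 points).
  x = 22: rhs = 20, matching y values: none (0 points).
Total affine count: 20.
Full point count |E(F_23)| = 20 + 1 = 21.
Hasse bound: |21 − (23+1)| = |-3| = 3 ≤ 2√23 ≈ 9.5917 ✓.


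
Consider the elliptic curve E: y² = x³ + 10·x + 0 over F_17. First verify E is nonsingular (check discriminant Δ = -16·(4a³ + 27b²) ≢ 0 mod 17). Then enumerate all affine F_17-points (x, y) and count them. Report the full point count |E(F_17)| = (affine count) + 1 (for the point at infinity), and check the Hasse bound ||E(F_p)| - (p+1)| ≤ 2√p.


Affine points = {(0, 0), (4, 6), (4, 11), (6, 2), (6, 15), (11, 8), (11, 9), (13, 7), (13, 10)}; affine count = 9; |E(F_17)| = 10.

Discriminant check: Δ ∝ 4a³ + 27b² = 4·10³ + 27·0² = 4·1000 + 27·0 ≡ 5 (mod 17). Nonzero ⇒ E is nonsingular.
For each x ∈ F_17, compute rhs = x³ + 10·x + 0 mod 17, then count y ∈ F_17 with y² ≡ rhs.
  x = 0: rhs = 0, matching y values: 0 (1 points).
  x = 1: rhs = 11, matching y values: none (0 points).
  x = 2: rhs = 11, matching y values: none (0 points).
  x = 3: rhs = 6, matching y values: none (0 points).
  x = 4: rhs = 2, matching y values: 6, 11 (2 points).
  x = 5: rhs = 5, matching y values: none (0 points).
  x = 6: rhs = 4, matching y values: 2, 15 (2 points).
  x = 7: rhs = 5, matching y values: none (0 points).
  x = 8: rhs = 14, matching y values: none (0 points).
  x = 9: rhs = 3, matching y values: none (0 points).
  x = 10: rhs = 12, matching y values: none (0 points).
  x = 11: rhs = 13, matching y values: 8, 9 (2 points).
  x = 12: rhs = 12, matching y values: none (0 points).
  x = 13: rhs = 15, matching y values: 7, 10 (2 points).
  x = 14: rhs = 11, matching y values: none (0 points).
  x = 15: rhs = 6, matching y values: none (0 points).
  x = 16: rhs = 6, matching y values: none (0 points).
Total affine count: 9.
Full point count |E(F_17)| = 9 + 1 = 10.
Hasse bound: |10 − (17+1)| = |-8| = 8 ≤ 2√17 ≈ 8.2462 ✓.


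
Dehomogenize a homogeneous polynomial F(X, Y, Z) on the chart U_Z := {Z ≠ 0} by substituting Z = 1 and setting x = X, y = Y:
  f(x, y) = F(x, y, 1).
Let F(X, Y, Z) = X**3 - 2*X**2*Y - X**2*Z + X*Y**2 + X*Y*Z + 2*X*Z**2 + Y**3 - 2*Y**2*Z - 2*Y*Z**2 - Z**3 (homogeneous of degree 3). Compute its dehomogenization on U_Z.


f(x, y) = x**3 - 2*x**2*y - x**2 + x*y**2 + x*y + 2*x + y**3 - 2*y**2 - 2*y - 1

On U_Z we set Z = 1. Each monomial c·X^i·Y^j·Z^k in F becomes c·x^i·y^j·1^k = c·x^i·y^j.
Substituting Z = 1: F(X, Y, 1) = x**3 - 2*x**2*y - x**2 + x*y**2 + x*y + 2*x + y**3 - 2*y**2 - 2*y - 1.
Note: deg(f) ≤ deg(F) = 3; strict inequality happens when F is divisible by Z (lost terms).


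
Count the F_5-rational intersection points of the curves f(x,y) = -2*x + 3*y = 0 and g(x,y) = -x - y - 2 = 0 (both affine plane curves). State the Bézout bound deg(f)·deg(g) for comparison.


Common zeros: ∅; count = 0; Bézout bound = 1.

deg(f) = 1, deg(g) = 1, so Bézout bound = 1.
Scan x ∈ F_5. For each x, list the y ∈ F_5 with f(x, y) ≡ 0 and those with g(x, y) ≡ 0 (mod 5); the common zeros in that column are the intersection.
  x = 0: f ≡ 0 at y ∈ {0}; g ≡ 0 at y ∈ {3}; common: ∅.
  x = 1: f ≡ 0 at y ∈ {4}; g ≡ 0 at y ∈ {2}; common: ∅.
  x = 2: f ≡ 0 at y ∈ {3}; g ≡ 0 at y ∈ {1}; common: ∅.
  x = 3: f ≡ 0 at y ∈ {2}; g ≡ 0 at y ∈ {0}; common: ∅.
  x = 4: f ≡ 0 at y ∈ {1}; g ≡ 0 at y ∈ {4}; common: ∅.
Collecting: common zeros = ∅, so the count is 0.
Comparison with the Bézout bound: 0 ≤ 1 = deg(f)·deg(g), as expected for curves with no common component (the affine F_5-count falls short of the bound because intersections may lie at infinity, over extension fields, or carry multiplicity).


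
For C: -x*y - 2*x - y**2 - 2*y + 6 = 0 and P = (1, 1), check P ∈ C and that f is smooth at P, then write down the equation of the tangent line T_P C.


Tangent line at P: -3*x - 5*y + 8 = 0.

Step 1: f(1, 1) = 0, so P lies on C.
Step 2: partial derivatives
  f_x(x, y) = -y - 2, f_y(x, y) = -x - 2*y - 2.
  f_x(P) = -3, f_y(P) = -5 (gradient nonzero, so P is smooth).
Step 3: tangent line at P: -3·(x − 1) + -5·(y − 1) = 0.
Expanding: -3*x - 5*y + 8 = 0.


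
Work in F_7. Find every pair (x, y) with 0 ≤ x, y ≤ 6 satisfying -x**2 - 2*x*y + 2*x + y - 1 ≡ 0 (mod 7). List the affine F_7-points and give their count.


Affine F_7-points: {(0, 1), (1, 0), (2, 2), (3, 2), (5, 6), (6, 6)}; count = 6.

For each of the 49 pairs (x, y) ∈ F_7², evaluate f(x, y) mod 7. Record the zeros.
  x = 0: [0↦6, 1↦0, 2↦1, 3↦2, 4↦3, 5↦4, 6↦5]  zeros at y ∈ {1}
  x = 1: [0↦0, 1↦6, 2↦5, 3↦4, 4↦3, 5↦2, 6↦1]  zeros at y ∈ {0}
  x = 2: [0↦6, 1↦3, 2↦0, 3↦4, 4↦1, 5↦5, 6↦2]  zeros at y ∈ {2}
  x = 3: [0↦3, 1↦5, 2↦0, 3↦2, 4↦4, 5↦6, 6↦1]  zeros at y ∈ {2}
  x = 4: [0↦5, 1↦5, 2↦5, 3↦5, 4↦5, 5↦5, 6↦5]  zeros at y ∈ ∅
  x = 5: [0↦5, 1↦3, 2↦1, 3↦6, 4↦4, 5↦2, 6↦0]  zeros at y ∈ {6}
  x = 6: [0↦3, 1↦6, 2↦2, 3↦5, 4↦1, 5↦4, 6↦0]  zeros at y ∈ {6}
Collecting zeros: affine points = {(0, 1), (1, 0), (2, 2), (3, 2), (5, 6), (6, 6)}.
Total count |C(F_7)_aff| = 6.


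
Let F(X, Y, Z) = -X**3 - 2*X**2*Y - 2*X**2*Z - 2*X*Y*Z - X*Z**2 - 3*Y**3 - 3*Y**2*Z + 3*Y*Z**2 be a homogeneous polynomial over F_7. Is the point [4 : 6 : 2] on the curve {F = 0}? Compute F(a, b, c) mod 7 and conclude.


F(4,6,2) ≡ 1 (mod 7); P is NOT on the curve.

Evaluate F(4, 6, 2) term-by-term (mod 7).
  -X**3 ↦ -1·64·1·1 = -64
  -2*X**2*Y ↦ -2·16·6·1 = -192
  -2*X**2*Z ↦ -2·16·1·2 = -64
  -2*X*Y*Z ↦ -2·4·6·2 = -96
  -X*Z**2 ↦ -1·4·1·4 = -16
  -3*Y**3 ↦ -3·1·216·1 = -648
  -3*Y**2*Z ↦ -3·1·36·2 = -216
  3*Y*Z**2 ↦ 3·1·6·4 = 72
Sum: F(4, 6, 2) = (-64) + (-192) + (-64) + (-96) + (-16) + (-648) + (-216) + (72) = -1224.
Reducing mod 7: -1224 ≡ 1 (mod 7).
Since F(a, b, c) ≡ 1 ≠ 0 (mod 7), P does NOT lie on the curve.


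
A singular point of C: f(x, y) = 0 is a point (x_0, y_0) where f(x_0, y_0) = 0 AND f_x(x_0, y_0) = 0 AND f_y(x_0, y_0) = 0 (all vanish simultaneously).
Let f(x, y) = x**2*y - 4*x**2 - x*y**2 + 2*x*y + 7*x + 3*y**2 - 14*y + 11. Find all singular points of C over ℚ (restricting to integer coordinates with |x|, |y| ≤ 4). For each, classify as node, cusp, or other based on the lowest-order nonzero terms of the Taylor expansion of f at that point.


Singular points: {(2, 3)}; classification: node.

Compute partial derivatives:
  f_x = 2*x*y - 8*x - y**2 + 2*y + 7.
  f_y = x**2 - 2*x*y + 2*x + 6*y - 14.
Scan x_0 ∈ {−4, ..., 4}. For each x_0, f_y(x_0, y) is a polynomial in y; find its integer roots y ∈ {−4, ..., 4}, then test f_x and f at those candidates.
  x = -4: f_y(-4, y) = 14*y - 6; no integer root y with |y| ≤ 4.
  x = -3: f_y(-3, y) = 12*y - 11; no integer root y with |y| ≤ 4.
  x = -2: f_y(-2, y) = 10*y - 14; no integer root y with |y| ≤ 4.
  x = -1: f_y(-1, y) = 8*y - 15; no integer root y with |y| ≤ 4.
  x = 0: f_y(0, y) = 6*y - 14; no integer root y with |y| ≤ 4.
  x = 1: f_y(1, y) = 4*y - 11; no integer root y with |y| ≤ 4.
  x = 2: f_y(2, y) = 2*y - 6; vanishes at y ∈ {3}. (2, 3): f_x = 0, f = 0 — SINGULAR.
  x = 3: f_y(3, y) = 1; no integer root y with |y| ≤ 4.
  x = 4: f_y(4, y) = 10 - 2*y; no integer root y with |y| ≤ 4.
Only singular point on the grid: (2, 3).
Classify: substitute x = 2 + u, y = 3 + v and expand: f = u**2*v - u**2 - u*v**2 + v**2.
No constant or linear terms (consistent with a singular point). Quadratic part: -u**2 + v**2. Cubic part: u**2*v - u*v**2.
The quadratic part v**2 - u**2 = (v − u)(v + u) splits into two distinct linear factors, so there are two distinct tangent lines y − 3 = ±(x − 2) — this is a node (ordinary double point).
Classification: node.


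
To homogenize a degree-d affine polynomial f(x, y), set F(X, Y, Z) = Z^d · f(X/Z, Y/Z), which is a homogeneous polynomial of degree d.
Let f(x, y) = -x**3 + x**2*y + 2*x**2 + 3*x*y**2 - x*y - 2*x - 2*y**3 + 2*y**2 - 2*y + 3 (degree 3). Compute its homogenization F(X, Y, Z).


F(X, Y, Z) = -X**3 + X**2*Y + 2*X**2*Z + 3*X*Y**2 - X*Y*Z - 2*X*Z**2 - 2*Y**3 + 2*Y**2*Z - 2*Y*Z**2 + 3*Z**3

deg(f) = 3.
Substitute x = X/Z, y = Y/Z into f, then multiply by Z^3.
  monomial -1·x^3·y^0 ↦ -1·X^3·Y^0·Z^0.
  monomial 1·x^2·y^1 ↦ 1·X^2·Y^1·Z^0.
  monomial 2·x^2·y^0 ↦ 2·X^2·Y^0·Z^1.
  monomial 3·x^1·y^2 ↦ 3·X^1·Y^2·Z^0.
  monomial -1·x^1·y^1 ↦ -1·X^1·Y^1·Z^1.
  monomial -2·x^1·y^0 ↦ -2·X^1·Y^0·Z^2.
  monomial -2·x^0·y^3 ↦ -2·X^0·Y^3·Z^0.
  monomial 2·x^0·y^2 ↦ 2·X^0·Y^2·Z^1.
  monomial -2·x^0·y^1 ↦ -2·X^0·Y^1·Z^2.
  monomial 3·x^0·y^0 ↦ 3·X^0·Y^0·Z^3.
Collecting: F(X, Y, Z) = -X**3 + X**2*Y + 2*X**2*Z + 3*X*Y**2 - X*Y*Z - 2*X*Z**2 - 2*Y**3 + 2*Y**2*Z - 2*Y*Z**2 + 3*Z**3.


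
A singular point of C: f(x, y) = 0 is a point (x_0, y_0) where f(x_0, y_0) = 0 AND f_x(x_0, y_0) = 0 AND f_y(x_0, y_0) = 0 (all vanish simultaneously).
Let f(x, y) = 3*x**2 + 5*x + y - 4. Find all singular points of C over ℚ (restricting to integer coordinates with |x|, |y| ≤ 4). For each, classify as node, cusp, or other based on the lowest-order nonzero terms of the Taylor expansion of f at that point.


No singular points in the scanned grid; C is smooth there.

Compute partial derivatives:
  f_x = 6*x + 5.
  f_y = 1.
f_y = 1 is a nonzero constant, so f_y never vanishes: no point (x, y) can satisfy f = f_x = f_y = 0. In particular no (x, y) ∈ {−4, ..., 4}² is singular; the curve is smooth.


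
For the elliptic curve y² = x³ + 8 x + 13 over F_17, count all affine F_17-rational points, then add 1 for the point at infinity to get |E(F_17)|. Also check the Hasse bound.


Affine points = {(0, 8), (0, 9), (3, 8), (3, 9), (5, 5), (5, 12), (7, 2), (7, 15), (9, 7), (9, 10), (11, 2), (11, 15), (12, 1), (12, 16), (13, 6), (13, 11), (14, 8), (14, 9), (16, 2), (16, 15)}; affine count = 20; |E(F_17)| = 21.

Discriminant check: Δ ∝ 4a³ + 27b² = 4·8³ + 27·13² = 4·512 + 27·169 ≡ 15 (mod 17). Nonzero ⇒ E is nonsingular.
For each x ∈ F_17, compute rhs = x³ + 8·x + 13 mod 17, then count y ∈ F_17 with y² ≡ rhs.
  x = 0: rhs = 13, matching y values: 8, 9 (2 points).
  x = 1: rhs = 5, matching y values: none (0 points).
  x = 2: rhs = 3, matching y values: none (0 points).
  x = 3: rhs = 13, matching y values: 8, 9 (2 points).
  x = 4: rhs = 7, matching y values: none (0 points).
  x = 5: rhs = 8, matching y values: 5, 12 (2 points).
  x = 6: rhs = 5, matching y values: none (0 points).
  x = 7: rhs = 4, matching y values: 2, 15 (2 points).
  x = 8: rhs = 11, matching y values: none (0 points).
  x = 9: rhs = 15, matching y values: 7, 10 (2 points).
  x = 10: rhs = 5, matching y values: none (0 points).
  x = 11: rhs = 4, matching y values: 2, 15 (2 points).
  x = 12: rhs = 1, matching y values: 1, 16 (2 points).
  x = 13: rhs = 2, matching y values: 6, 11 (2 points).
  x = 14: rhs = 13, matching y values: 8, 9 (2 points).
  x = 15: rhs = 6, matching y values: none (0 points).
  x = 16: rhs = 4, matching y values: 2, 15 (2 points).
Total affine count: 20.
Full point count |E(F_17)| = 20 + 1 = 21.
Hasse bound: |21 − (17+1)| = |3| = 3 ≤ 2√17 ≈ 8.2462 ✓.


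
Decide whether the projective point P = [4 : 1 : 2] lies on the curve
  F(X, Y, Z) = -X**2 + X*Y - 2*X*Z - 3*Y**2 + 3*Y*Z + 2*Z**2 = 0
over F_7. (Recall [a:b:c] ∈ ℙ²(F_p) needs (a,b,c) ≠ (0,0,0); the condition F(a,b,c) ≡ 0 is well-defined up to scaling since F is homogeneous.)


F(4,1,2) ≡ 4 (mod 7); P is NOT on the curve.

Evaluate F(4, 1, 2) term-by-term (mod 7).
  -X**2 ↦ -1·16·1·1 = -16
  X*Y ↦ 1·4·1·1 = 4
  -2*X*Z ↦ -2·4·1·2 = -16
  -3*Y**2 ↦ -3·1·1·1 = -3
  3*Y*Z ↦ 3·1·1·2 = 6
  2*Z**2 ↦ 2·1·1·4 = 8
Sum: F(4, 1, 2) = (-16) + (4) + (-16) + (-3) + (6) + (8) = -17.
Reducing mod 7: -17 ≡ 4 (mod 7).
Since F(a, b, c) ≡ 4 ≠ 0 (mod 7), P does NOT lie on the curve.


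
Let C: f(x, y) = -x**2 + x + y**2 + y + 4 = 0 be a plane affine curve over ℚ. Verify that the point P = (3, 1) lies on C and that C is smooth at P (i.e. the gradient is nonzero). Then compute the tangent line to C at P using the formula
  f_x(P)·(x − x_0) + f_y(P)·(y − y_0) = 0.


Tangent line at P: -5*x + 3*y + 12 = 0.

Step 1: f(3, 1) = 0, so P lies on C.
Step 2: partial derivatives
  f_x(x, y) = 1 - 2*x, f_y(x, y) = 2*y + 1.
  f_x(P) = -5, f_y(P) = 3 (gradient nonzero, so P is smooth).
Step 3: tangent line at P: -5·(x − 3) + 3·(y − 1) = 0.
Expanding: -5*x + 3*y + 12 = 0.


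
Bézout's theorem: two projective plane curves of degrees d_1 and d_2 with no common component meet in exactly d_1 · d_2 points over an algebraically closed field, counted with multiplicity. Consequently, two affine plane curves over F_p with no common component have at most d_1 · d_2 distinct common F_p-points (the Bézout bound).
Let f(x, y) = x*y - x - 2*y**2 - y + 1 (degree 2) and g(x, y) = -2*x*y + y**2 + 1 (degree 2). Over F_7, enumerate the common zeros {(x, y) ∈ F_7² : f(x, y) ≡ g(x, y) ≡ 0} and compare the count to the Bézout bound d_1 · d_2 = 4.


Common zeros: ∅; count = 0; Bézout bound = 4.

deg(f) = 2, deg(g) = 2, so Bézout bound = 4.
Scan x ∈ F_7. For each x, list the y ∈ F_7 with f(x, y) ≡ 0 and those with g(x, y) ≡ 0 (mod 7); the common zeros in that column are the intersection.
  x = 0: f ≡ 0 at y ∈ {4, 6}; g ≡ 0 at y ∈ ∅; common: ∅.
  x = 1: f ≡ 0 at y ∈ {0}; g ≡ 0 at y ∈ {1}; common: ∅.
  x = 2: f ≡ 0 at y ∈ {2}; g ≡ 0 at y ∈ ∅; common: ∅.
  x = 3: f ≡ 0 at y ∈ {3, 5}; g ≡ 0 at y ∈ {2, 4}; common: ∅.
  x = 4: f ≡ 0 at y ∈ ∅; g ≡ 0 at y ∈ {3, 5}; common: ∅.
  x = 5: f ≡ 0 at y ∈ ∅; g ≡ 0 at y ∈ ∅; common: ∅.
  x = 6: f ≡ 0 at y ∈ ∅; g ≡ 0 at y ∈ {6}; common: ∅.
Collecting: common zeros = ∅, so the count is 0.
Comparison with the Bézout bound: 0 ≤ 4 = deg(f)·deg(g), as expected for curves with no common component (the affine F_7-count falls short of the bound because intersections may lie at infinity, over extension fields, or carry multiplicity).


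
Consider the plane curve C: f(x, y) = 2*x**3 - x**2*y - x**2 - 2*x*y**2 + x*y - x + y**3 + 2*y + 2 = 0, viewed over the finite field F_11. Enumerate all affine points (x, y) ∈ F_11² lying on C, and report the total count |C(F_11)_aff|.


Affine F_11-points: {(3, 0), (4, 0), (4, 2), (4, 6), (5, 2), (6, 5), (6, 8), (6, 10), (8, 9), (9, 2), (9, 7), (9, 9), (10, 0), (10, 9)}; count = 14.

For each of the 121 pairs (x, y) ∈ F_11², evaluate f(x, y) mod 11. Record the zeros.
  x = 0: [0↦2, 1↦5, 2↦3, 3↦2, 4↦8, 5↦5, 6↦10, 7↦7, 8↦2, 9↦1, 10↦10]  zeros at y ∈ ∅
  x = 1: [0↦2, 1↦3, 2↦6, 3↦6, 4↦9, 5↦10, 6↦4, 7↦8, 8↦6, 9↦4, 10↦8]  zeros at y ∈ ∅
  x = 2: [0↦1, 1↦9, 2↦4, 3↦3, 4↦1, 5↦4, 6↦7, 7↦5, 8↦4, 9↦10, 10↦7]  zeros at y ∈ ∅
  x = 3: [0↦0, 1↦2, 2↦9, 3↦5, 4↦7, 5↦10, 6↦9, 7↦10, 8↦8, 9↦9, 10↦8]  zeros at y ∈ {0}
  x = 4: [0↦0, 1↦5, 2↦0, 3↦2, 4↦6, 5↦7, 6↦0, 7↦2, 8↦8, 9↦2, 10↦1]  zeros at y ∈ {0, 2, 6}
  x = 5: [0↦2, 1↦8, 2↦0, 3↦6, 4↦10, 5↦7, 6↦3, 7↦4, 8↦5, 9↦1, 10↦9]  zeros at y ∈ {2}
  x = 6: [0↦7, 1↦1, 2↦10, 3↦7, 4↦9, 5↦0, 6↦8, 7↦6, 8↦0, 9↦7, 10↦0]  zeros at y ∈ {5, 8, 10}
  x = 7: [0↦5, 1↦7, 2↦9, 3↦6, 4↦4, 5↦9, 6↦5, 7↦9, 8↦5, 9↦10, 10↦8]  zeros at y ∈ ∅
  x = 8: [0↦8, 1↦5, 2↦9, 3↦4, 4↦7, 5↦2, 6↦6, 7↦3, 8↦10, 9↦0, 10↦1]  zeros at y ∈ {9}
  x = 9: [0↦6, 1↦7, 2↦0, 3↦2, 4↦8, 5↦2, 6↦1, 7↦0, 8↦5, 9↦0, 10↦2]  zeros at y ∈ {2, 7, 9}
  x = 10: [0↦0, 1↦3, 2↦5, 3↦1, 4↦8, 5↦10, 6↦2, 7↦1, 8↦2, 9↦0, 10↦1]  zeros at y ∈ {0, 9}
Collecting zeros: affine points = {(3, 0), (4, 0), (4, 2), (4, 6), (5, 2), (6, 5), (6, 8), (6, 10), (8, 9), (9, 2), (9, 7), (9, 9), (10, 0), (10, 9)}.
Total count |C(F_11)_aff| = 14.


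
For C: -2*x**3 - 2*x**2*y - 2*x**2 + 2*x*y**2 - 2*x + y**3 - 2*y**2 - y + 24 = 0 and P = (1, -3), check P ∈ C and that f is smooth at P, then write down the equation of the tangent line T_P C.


Tangent line at P: 18*x + 24*y + 54 = 0.

Step 1: f(1, -3) = 0, so P lies on C.
Step 2: partial derivatives
  f_x(x, y) = -6*x**2 - 4*x*y - 4*x + 2*y**2 - 2, f_y(x, y) = -2*x**2 + 4*x*y + 3*y**2 - 4*y - 1.
  f_x(P) = 18, f_y(P) = 24 (gradient nonzero, so P is smooth).
Step 3: tangent line at P: 18·(x − 1) + 24·(y − -3) = 0.
Expanding: 18*x + 24*y + 54 = 0.


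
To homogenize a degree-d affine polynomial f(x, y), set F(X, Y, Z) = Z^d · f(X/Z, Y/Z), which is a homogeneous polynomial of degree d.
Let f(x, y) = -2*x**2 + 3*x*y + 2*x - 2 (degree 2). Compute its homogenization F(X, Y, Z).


F(X, Y, Z) = -2*X**2 + 3*X*Y + 2*X*Z - 2*Z**2

deg(f) = 2.
Substitute x = X/Z, y = Y/Z into f, then multiply by Z^2.
  monomial -2·x^2·y^0 ↦ -2·X^2·Y^0·Z^0.
  monomial 3·x^1·y^1 ↦ 3·X^1·Y^1·Z^0.
  monomial 2·x^1·y^0 ↦ 2·X^1·Y^0·Z^1.
  monomial -2·x^0·y^0 ↦ -2·X^0·Y^0·Z^2.
Collecting: F(X, Y, Z) = -2*X**2 + 3*X*Y + 2*X*Z - 2*Z**2.


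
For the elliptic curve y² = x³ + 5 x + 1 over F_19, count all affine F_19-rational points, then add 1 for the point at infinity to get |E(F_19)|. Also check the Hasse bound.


Affine points = {(0, 1), (0, 18), (1, 8), (1, 11), (2, 0), (3, 9), (3, 10), (4, 3), (4, 16), (6, 0), (10, 5), (10, 14), (11, 0), (16, 4), (16, 15)}; affine count = 15; |E(F_19)| = 16.

Discriminant check: Δ ∝ 4a³ + 27b² = 4·5³ + 27·1² = 4·125 + 27·1 ≡ 14 (mod 19). Nonzero ⇒ E is nonsingular.
For each x ∈ F_19, compute rhs = x³ + 5·x + 1 mod 19, then count y ∈ F_19 with y² ≡ rhs.
  x = 0: rhs = 1, matching y values: 1, 18 (2 points).
  x = 1: rhs = 7, matching y values: 8, 11 (2 points).
  x = 2: rhs = 0, matching y values: 0 (1 points).
  x = 3: rhs = 5, matching y values: 9, 10 (2 points).
  x = 4: rhs = 9, matching y values: 3, 16 (2 points).
  x = 5: rhs = 18, matching y values: none (0 points).
  x = 6: rhs = 0, matching y values: 0 (1 points).
  x = 7: rhs = 18, matching y values: none (0 points).
  x = 8: rhs = 2, matching y values: none (0 points).
  x = 9: rhs = 15, matching y values: none (0 points).
  x = 10: rhs = 6, matching y values: 5, 14 (2 points).
  x = 11: rhs = 0, matching y values: 0 (1 points).
  x = 12: rhs = 3, matching y values: none (0 points).
  x = 13: rhs = 2, matching y values: none (0 points).
  x = 14: rhs = 3, matching y values: none (0 points).
  x = 15: rhs = 12, matching y values: none (0 points).
  x = 16: rhs = 16, matching y values: 4, 15 (2 points).
  x = 17: rhs = 2, matching y values: none (0 points).
  x = 18: rhs = 14, matching y values: none (0 points).
Total affine count: 15.
Full point count |E(F_19)| = 15 + 1 = 16.
Hasse bound: |16 − (19+1)| = |-4| = 4 ≤ 2√19 ≈ 8.7178 ✓.


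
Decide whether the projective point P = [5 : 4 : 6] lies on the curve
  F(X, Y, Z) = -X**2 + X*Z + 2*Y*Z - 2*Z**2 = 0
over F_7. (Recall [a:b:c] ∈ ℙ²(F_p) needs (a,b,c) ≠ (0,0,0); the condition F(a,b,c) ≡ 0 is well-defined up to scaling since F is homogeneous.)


F(5,4,6) ≡ 2 (mod 7); P is NOT on the curve.

Evaluate F(5, 4, 6) term-by-term (mod 7).
  -X**2 ↦ -1·25·1·1 = -25
  X*Z ↦ 1·5·1·6 = 30
  2*Y*Z ↦ 2·1·4·6 = 48
  -2*Z**2 ↦ -2·1·1·36 = -72
Sum: F(5, 4, 6) = (-25) + (30) + (48) + (-72) = -19.
Reducing mod 7: -19 ≡ 2 (mod 7).
Since F(a, b, c) ≡ 2 ≠ 0 (mod 7), P does NOT lie on the curve.


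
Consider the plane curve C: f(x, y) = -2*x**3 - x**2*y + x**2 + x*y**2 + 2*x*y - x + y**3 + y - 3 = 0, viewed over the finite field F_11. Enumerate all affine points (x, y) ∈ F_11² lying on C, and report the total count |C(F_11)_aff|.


Affine F_11-points: {(0, 8), (1, 2), (4, 1), (4, 3), (7, 5), (9, 1), (9, 6)}; count = 7.

For each of the 121 pairs (x, y) ∈ F_11², evaluate f(x, y) mod 11. Record the zeros.
  x = 0: [0↦8, 1↦10, 2↦7, 3↦5, 4↦10, 5↦6, 6↦10, 7↦6, 8↦0, 9↦9, 10↦6]  zeros at y ∈ {8}
  x = 1: [0↦6, 1↦10, 2↦0, 3↦4, 4↦6, 5↦1, 6↦6, 7↦5, 8↦4, 9↦9, 10↦4]  zeros at y ∈ {2}
  x = 2: [0↦5, 1↦9, 2↦1, 3↦9, 4↦6, 5↦9, 6↦2, 7↦2, 8↦4, 9↦3, 10↦5]  zeros at y ∈ ∅
  x = 3: [0↦4, 1↦6, 2↦9, 3↦8, 4↦9, 5↦7, 6↦8, 7↦7, 8↦10, 9↦1, 10↦8]  zeros at y ∈ ∅
  x = 4: [0↦2, 1↦0, 2↦1, 3↦0, 4↦3, 5↦5, 6↦1, 7↦8, 8↦10, 9↦2, 10↦1]  zeros at y ∈ {1, 3}
  x = 5: [0↦9, 1↦1, 2↦9, 3↦6, 4↦9, 5↦2, 6↦2, 7↦4, 8↦3, 9↦5, 10↦5]  zeros at y ∈ ∅
  x = 6: [0↦2, 1↦8, 2↦10, 3↦3, 4↦4, 5↦8, 6↦10, 7↦5, 8↦10, 9↦9, 10↦8]  zeros at y ∈ ∅
  x = 7: [0↦2, 1↦9, 2↦3, 3↦1, 4↦9, 5↦0, 6↦2, 7↦10, 8↦8, 9↦2, 10↦9]  zeros at y ∈ {5}
  x = 8: [0↦8, 1↦3, 2↦9, 3↦10, 4↦1, 5↦10, 6↦10, 7↦7, 8↦7, 9↦5, 10↦7]  zeros at y ∈ ∅
  x = 9: [0↦8, 1↦0, 2↦5, 3↦7, 4↦1, 5↦4, 6↦0, 7↦6, 8↦6, 9↦6, 10↦1]  zeros at y ∈ {1, 6}
  x = 10: [0↦1, 1↦10, 2↦1, 3↦2, 4↦8, 5↦3, 6↦4, 7↦6, 8↦4, 9↦4, 10↦1]  zeros at y ∈ ∅
Collecting zeros: affine points = {(0, 8), (1, 2), (4, 1), (4, 3), (7, 5), (9, 1), (9, 6)}.
Total count |C(F_11)_aff| = 7.


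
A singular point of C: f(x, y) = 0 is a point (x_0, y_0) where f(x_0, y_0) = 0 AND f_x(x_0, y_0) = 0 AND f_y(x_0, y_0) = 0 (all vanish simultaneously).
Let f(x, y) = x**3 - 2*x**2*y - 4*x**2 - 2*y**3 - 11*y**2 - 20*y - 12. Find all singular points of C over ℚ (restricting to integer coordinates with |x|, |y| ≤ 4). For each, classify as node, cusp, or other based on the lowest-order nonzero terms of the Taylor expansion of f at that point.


Singular points: {(0, -2)}; classification: cusp.

Compute partial derivatives:
  f_x = 3*x**2 - 4*x*y - 8*x.
  f_y = -2*x**2 - 6*y**2 - 22*y - 20.
Scan x_0 ∈ {−4, ..., 4}. For each x_0, f_y(x_0, y) is a polynomial in y; find its integer roots y ∈ {−4, ..., 4}, then test f_x and f at those candidates.
  x = -4: f_y(-4, y) = -6*y**2 - 22*y - 52; no integer root y with |y| ≤ 4.
  x = -3: f_y(-3, y) = -6*y**2 - 22*y - 38; no integer root y with |y| ≤ 4.
  x = -2: f_y(-2, y) = -6*y**2 - 22*y - 28; no integer root y with |y| ≤ 4.
  x = -1: f_y(-1, y) = -6*y**2 - 22*y - 22; no integer root y with |y| ≤ 4.
  x = 0: f_y(0, y) = -6*y**2 - 22*y - 20; vanishes at y ∈ {-2}. (0, -2): f_x = 0, f = 0 — SINGULAR.
  x = 1: f_y(1, y) = -6*y**2 - 22*y - 22; no integer root y with |y| ≤ 4.
  x = 2: f_y(2, y) = -6*y**2 - 22*y - 28; no integer root y with |y| ≤ 4.
  x = 3: f_y(3, y) = -6*y**2 - 22*y - 38; no integer root y with |y| ≤ 4.
  x = 4: f_y(4, y) = -6*y**2 - 22*y - 52; no integer root y with |y| ≤ 4.
Only singular point on the grid: (0, -2).
Classify: substitute x = 0 + u, y = -2 + v and expand: f = u**3 - 2*u**2*v - 2*v**3 + v**2.
No constant or linear terms (consistent with a singular point). Quadratic part: v**2. Cubic part: u**3 - 2*u**2*v - 2*v**3.
The quadratic part v**2 is a perfect square, so there is a single (double) tangent line v = 0, i.e. y = -2. Restricting the cubic part to that line (v = 0) leaves u**3 ≠ 0, so f is not divisible by v and the branch is v² ≈ -u**3 to lowest order — this is a cusp.
Classification: cusp.


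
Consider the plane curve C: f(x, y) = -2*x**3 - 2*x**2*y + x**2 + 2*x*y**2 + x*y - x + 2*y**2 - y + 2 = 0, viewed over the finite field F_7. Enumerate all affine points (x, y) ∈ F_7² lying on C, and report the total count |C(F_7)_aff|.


Affine F_7-points: {(1, 0), (1, 4), (2, 3), (2, 4), (4, 1), (4, 4), (6, 5)}; count = 7.

For each of the 49 pairs (x, y) ∈ F_7², evaluate f(x, y) mod 7. Record the zeros.
  x = 0: [0↦2, 1↦3, 2↦1, 3↦3, 4↦2, 5↦5, 6↦5]  zeros at y ∈ ∅
  x = 1: [0↦0, 1↦2, 2↦5, 3↦2, 4↦0, 5↦6, 6↦6]  zeros at y ∈ {0, 4}
  x = 2: [0↦2, 1↦1, 2↦5, 3↦0, 4↦0, 5↦5, 6↦1]  zeros at y ∈ {3, 4}
  x = 3: [0↦3, 1↦2, 2↦3, 3↦6, 4↦4, 5↦4, 6↦6]  zeros at y ∈ ∅
  x = 4: [0↦5, 1↦0, 2↦1, 3↦1, 4↦0, 5↦5, 6↦2]  zeros at y ∈ {1, 4}
  x = 5: [0↦3, 1↦4, 2↦1, 3↦1, 4↦4, 5↦3, 6↦5]  zeros at y ∈ ∅
  x = 6: [0↦6, 1↦2, 2↦5, 3↦1, 4↦4, 5↦0, 6↦3]  zeros at y ∈ {5}
Collecting zeros: affine points = {(1, 0), (1, 4), (2, 3), (2, 4), (4, 1), (4, 4), (6, 5)}.
Total count |C(F_7)_aff| = 7.


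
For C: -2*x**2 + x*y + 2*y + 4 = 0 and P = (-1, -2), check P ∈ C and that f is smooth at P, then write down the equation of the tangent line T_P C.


Tangent line at P: 2*x + y + 4 = 0.

Step 1: f(-1, -2) = 0, so P lies on C.
Step 2: partial derivatives
  f_x(x, y) = -4*x + y, f_y(x, y) = x + 2.
  f_x(P) = 2, f_y(P) = 1 (gradient nonzero, so P is smooth).
Step 3: tangent line at P: 2·(x − -1) + 1·(y − -2) = 0.
Expanding: 2*x + y + 4 = 0.


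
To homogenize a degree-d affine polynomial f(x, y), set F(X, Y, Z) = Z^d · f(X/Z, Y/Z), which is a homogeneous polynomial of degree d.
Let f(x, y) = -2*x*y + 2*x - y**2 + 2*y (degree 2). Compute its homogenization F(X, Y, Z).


F(X, Y, Z) = -2*X*Y + 2*X*Z - Y**2 + 2*Y*Z

deg(f) = 2.
Substitute x = X/Z, y = Y/Z into f, then multiply by Z^2.
  monomial -2·x^1·y^1 ↦ -2·X^1·Y^1·Z^0.
  monomial 2·x^1·y^0 ↦ 2·X^1·Y^0·Z^1.
  monomial -1·x^0·y^2 ↦ -1·X^0·Y^2·Z^0.
  monomial 2·x^0·y^1 ↦ 2·X^0·Y^1·Z^1.
Collecting: F(X, Y, Z) = -2*X*Y + 2*X*Z - Y**2 + 2*Y*Z.


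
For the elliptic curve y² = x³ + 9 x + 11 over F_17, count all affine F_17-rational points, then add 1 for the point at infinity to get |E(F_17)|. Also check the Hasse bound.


Affine points = {(1, 2), (1, 15), (4, 3), (4, 14), (6, 3), (6, 14), (7, 3), (7, 14), (8, 0), (10, 8), (10, 9), (11, 8), (11, 9), (13, 8), (13, 9), (14, 5), (14, 12), (15, 6), (15, 11), (16, 1), (16, 16)}; affine count = 21; |E(F_17)| = 22.

Discriminant check: Δ ∝ 4a³ + 27b² = 4·9³ + 27·11² = 4·729 + 27·121 ≡ 12 (mod 17). Nonzero ⇒ E is nonsingular.
For each x ∈ F_17, compute rhs = x³ + 9·x + 11 mod 17, then count y ∈ F_17 with y² ≡ rhs.
  x = 0: rhs = 11, matching y values: none (0 points).
  x = 1: rhs = 4, matching y values: 2, 15 (2 points).
  x = 2: rhs = 3, matching y values: none (0 points).
  x = 3: rhs = 14, matching y values: none (0 points).
  x = 4: rhs = 9, matching y values: 3, 14 (2 points).
  x = 5: rhs = 11, matching y values: none (0 points).
  x = 6: rhs = 9, matching y values: 3, 14 (2 points).
  x = 7: rhs = 9, matching y values: 3, 14 (2 points).
  x = 8: rhs = 0, matching y values: 0 (1 points).
  x = 9: rhs = 5, matching y values: none (0 points).
  x = 10: rhs = 13, matching y values: 8, 9 (2 points).
  x = 11: rhs = 13, matching y values: 8, 9 (2 points).
  x = 12: rhs = 11, matching y values: none (0 points).
  x = 13: rhs = 13, matching y values: 8, 9 (2 points).
  x = 14: rhs = 8, matching y values: 5, 12 (2 points).
  x = 15: rhs = 2, matching y values: 6, 11 (2 points).
  x = 16: rhs = 1, matching y values: 1, 16 (2 points).
Total affine count: 21.
Full point count |E(F_17)| = 21 + 1 = 22.
Hasse bound: |22 − (17+1)| = |4| = 4 ≤ 2√17 ≈ 8.2462 ✓.
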